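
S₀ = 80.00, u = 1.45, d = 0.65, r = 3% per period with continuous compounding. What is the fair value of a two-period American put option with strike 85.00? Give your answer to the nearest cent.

Risk-neutral probability p = (e^0.03 − 0.65)/(1.45 − 0.65) = 0.3805/0.8000 = 0.4756
Terminal stock prices: S_uu = 168.2, S_ud = 75.4, S_dd = 33.8
Terminal payoffs (K − S): max(-83.2, 0) = 0, max(9.6, 0) = 9.6, max(51.2, 0) = 51.2
Node u (S = 116): continuation = e^(−0.03)·[0.4756·0.0000 + 0.5244·9.6000] = 4.8858; exercise value = 0.0000 ≤ continuation, so V_u = 4.8858
Node d (S = 52): continuation = e^(−0.03)·[0.4756·9.6000 + 0.5244·51.2000] = 30.4879; exercise value = 33.0000 > continuation, so V_d = 33.0000 (exercise)
Node 0 (S = 80): continuation = e^(−0.03)·[0.4756·4.8858 + 0.5244·33.0000] = 19.0496; exercise value = 5.0000 ≤ continuation, so V_0 = 19.0496

19.05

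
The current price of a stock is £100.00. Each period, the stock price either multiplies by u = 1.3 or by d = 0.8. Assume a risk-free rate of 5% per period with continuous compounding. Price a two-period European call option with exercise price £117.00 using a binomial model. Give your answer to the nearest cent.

£11.88

Risk-neutral probability p = (e^0.05 − 0.8)/(1.3 − 0.8) = 0.2513/0.5000 = 0.5025
Terminal stock prices: S_uu = 169, S_ud = 104, S_dd = 64
Terminal payoffs (S − K): max(52, 0) = 52, max(-13, 0) = 0, max(-53, 0) = 0
Node u (S = 130): V_u = e^(−0.05)·[0.5025·52.0000 + 0.4975·0.0000] = 24.8577
Node d (S = 80): V_d = e^(−0.05)·[0.5025·0.0000 + 0.4975·0.0000] = 0.0000
Node 0 (S = 100): V_0 = e^(−0.05)·[0.5025·24.8577 + 0.4975·0.0000] = 11.8828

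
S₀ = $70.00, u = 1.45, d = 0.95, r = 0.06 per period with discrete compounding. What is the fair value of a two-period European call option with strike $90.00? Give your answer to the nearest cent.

$4.43

Risk-neutral probability p = (1 + 0.06 − 0.95)/(1.45 − 0.95) = 0.1100/0.5000 = 0.2200
Terminal stock prices: S_uu = 147.2, S_ud = 96.42, S_dd = 63.17
Terminal payoffs (S − K): max(57.18, 0) = 57.18, max(6.425, 0) = 6.425, max(-26.83, 0) = 0
Node u (S = 101.5): V_u = 1/1.06·[0.2200·57.1750 + 0.7800·6.4250] = 16.5943
Node d (S = 66.5): V_d = 1/1.06·[0.2200·6.4250 + 0.7800·0.0000] = 1.3335
Node 0 (S = 70): V_0 = 1/1.06·[0.2200·16.5943 + 0.7800·1.3335] = 4.4254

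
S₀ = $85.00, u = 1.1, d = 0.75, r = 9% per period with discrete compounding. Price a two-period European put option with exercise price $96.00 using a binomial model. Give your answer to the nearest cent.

$1.24

Risk-neutral probability p = (1 + 0.09 − 0.75)/(1.1 − 0.75) = 0.3400/0.3500 = 0.9714
Terminal stock prices: S_uu = 102.9, S_ud = 70.13, S_dd = 47.81
Terminal payoffs (K − S): max(-6.85, 0) = 0, max(25.87, 0) = 25.87, max(48.19, 0) = 48.19
Node u (S = 93.5): V_u = 1/1.09·[0.9714·0.0000 + 0.0286·25.8750] = 0.6782
Node d (S = 63.75): V_d = 1/1.09·[0.9714·25.8750 + 0.0286·48.1875] = 24.3234
Node 0 (S = 85): V_0 = 1/1.09·[0.9714·0.6782 + 0.0286·24.3234] = 1.2420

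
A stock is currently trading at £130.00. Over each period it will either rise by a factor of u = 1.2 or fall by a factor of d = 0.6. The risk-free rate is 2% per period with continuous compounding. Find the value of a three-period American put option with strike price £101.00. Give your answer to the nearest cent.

Risk-neutral probability p = (e^0.02 − 0.6)/(1.2 − 0.6) = 0.4202/0.6000 = 0.7003
Terminal stock prices: S_uuu = 224.6, S_uud = 112.3, S_udd = 56.16, S_ddd = 28.08
Terminal payoffs (K − S): max(-123.6, 0) = 0, max(-11.32, 0) = 0, max(44.84, 0) = 44.84, max(72.92, 0) = 72.92
Node uu (S = 187.2): continuation = e^(−0.02)·[0.7003·0.0000 + 0.2997·0.0000] = 0.0000; exercise value = 0.0000 ≤ continuation, so V_uu = 0.0000
Node ud (S = 93.6): continuation = e^(−0.02)·[0.7003·0.0000 + 0.2997·44.8400] = 13.1709; exercise value = 7.4000 ≤ continuation, so V_ud = 13.1709
Node dd (S = 46.8): continuation = e^(−0.02)·[0.7003·44.8400 + 0.2997·72.9200] = 52.2001; exercise value = 54.2000 > continuation, so V_dd = 54.2000 (exercise)
Node u (S = 156): continuation = e^(−0.02)·[0.7003·0.0000 + 0.2997·13.1709] = 3.8687; exercise value = 0.0000 ≤ continuation, so V_u = 3.8687
Node d (S = 78): continuation = e^(−0.02)·[0.7003·13.1709 + 0.2997·54.2000] = 24.9616; exercise value = 23.0000 ≤ continuation, so V_d = 24.9616
Node 0 (S = 130): continuation = e^(−0.02)·[0.7003·3.8687 + 0.2997·24.9616] = 9.9877; exercise value = 0.0000 ≤ continuation, so V_0 = 9.9877

£9.99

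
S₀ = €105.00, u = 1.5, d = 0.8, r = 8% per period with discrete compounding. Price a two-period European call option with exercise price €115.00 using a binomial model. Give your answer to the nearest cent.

€21.16

Risk-neutral probability p = (1 + 0.08 − 0.8)/(1.5 − 0.8) = 0.2800/0.7000 = 0.4000
Terminal stock prices: S_uu = 236.2, S_ud = 126, S_dd = 67.2
Terminal payoffs (S − K): max(121.2, 0) = 121.2, max(11, 0) = 11, max(-47.8, 0) = 0
Node u (S = 157.5): V_u = 1/1.08·[0.4000·121.2500 + 0.6000·11.0000] = 51.0185
Node d (S = 84): V_d = 1/1.08·[0.4000·11.0000 + 0.6000·0.0000] = 4.0741
Node 0 (S = 105): V_0 = 1/1.08·[0.4000·51.0185 + 0.6000·4.0741] = 21.1591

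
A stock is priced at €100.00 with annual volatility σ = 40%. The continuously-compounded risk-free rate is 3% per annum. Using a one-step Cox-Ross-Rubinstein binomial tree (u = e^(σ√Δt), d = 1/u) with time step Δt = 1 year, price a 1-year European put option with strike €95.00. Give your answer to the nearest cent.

CRR parameters: u = e^(σ√Δt) = e^(0.4·√1) = 1.4918, d = 1/u = 0.6703
Per-period rate: rΔt = 0.03·1 = 0.03, so R = e^0.03 = 1.0305
Risk-neutral probability p = (e^0.03 − 0.6703)/(1.4918 − 0.6703) = 0.3601/0.8215 = 0.4384
Terminal stock prices: S_u = 149.2, S_d = 67.03
Terminal payoffs (K − S): max(-54.18, 0) = 0, max(27.97, 0) = 27.97
Node 0 (S = 100): V_0 = e^(−0.03)·[0.4384·0.0000 + 0.5616·27.9680] = 15.2431

€15.24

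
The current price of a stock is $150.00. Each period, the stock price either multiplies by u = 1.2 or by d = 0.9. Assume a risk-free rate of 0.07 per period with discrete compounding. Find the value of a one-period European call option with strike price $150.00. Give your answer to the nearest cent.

Risk-neutral probability p = (1 + 0.07 − 0.9)/(1.2 − 0.9) = 0.1700/0.3000 = 0.5667
Terminal stock prices: S_u = 180, S_d = 135
Terminal payoffs (S − K): max(30, 0) = 30, max(-15, 0) = 0
Node 0 (S = 150): V_0 = 1/1.07·[0.5667·30.0000 + 0.4333·0.0000] = 15.8879

$15.89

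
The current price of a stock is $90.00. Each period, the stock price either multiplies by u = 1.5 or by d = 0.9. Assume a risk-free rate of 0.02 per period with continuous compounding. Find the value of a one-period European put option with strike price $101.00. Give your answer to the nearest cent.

Risk-neutral probability p = (e^0.02 − 0.9)/(1.5 − 0.9) = 0.1202/0.6000 = 0.2003
Terminal stock prices: S_u = 135, S_d = 81
Terminal payoffs (K − S): max(-34, 0) = 0, max(20, 0) = 20
Node 0 (S = 90): V_0 = e^(−0.02)·[0.2003·0.0000 + 0.7997·20.0000] = 15.6766

$15.68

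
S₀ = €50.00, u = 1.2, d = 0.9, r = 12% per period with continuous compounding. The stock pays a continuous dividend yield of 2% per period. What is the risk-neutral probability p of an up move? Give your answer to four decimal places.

Per-period risk-free factor R = e^0.12 = 1.1275; dividend-adjusted growth = e^(0.12−0.02) = 1.1052.
Risk-neutral probability p = (1.1052 − 0.9)/(1.2 − 0.9) = 0.2052/0.3000 = 0.6839

p = 0.6839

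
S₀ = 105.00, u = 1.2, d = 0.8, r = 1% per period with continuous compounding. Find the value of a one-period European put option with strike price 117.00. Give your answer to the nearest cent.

15.51

Risk-neutral probability p = (e^0.01 − 0.8)/(1.2 − 0.8) = 0.2101/0.4000 = 0.5251
Terminal stock prices: S_u = 126, S_d = 84
Terminal payoffs (K − S): max(-9, 0) = 0, max(33, 0) = 33
Node 0 (S = 105): V_0 = e^(−0.01)·[0.5251·0.0000 + 0.4749·33.0000] = 15.5149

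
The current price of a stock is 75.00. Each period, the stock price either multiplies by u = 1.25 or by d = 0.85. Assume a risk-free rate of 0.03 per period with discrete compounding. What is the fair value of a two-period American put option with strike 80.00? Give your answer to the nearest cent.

Risk-neutral probability p = (1 + 0.03 − 0.85)/(1.25 − 0.85) = 0.1800/0.4000 = 0.4500
Terminal stock prices: S_uu = 117.2, S_ud = 79.69, S_dd = 54.19
Terminal payoffs (K − S): max(-37.19, 0) = 0, max(0.3125, 0) = 0.3125, max(25.81, 0) = 25.81
Node u (S = 93.75): continuation = 1/1.03·[0.4500·0.0000 + 0.5500·0.3125] = 0.1669; exercise value = 0.0000 ≤ continuation, so V_u = 0.1669
Node d (S = 63.75): continuation = 1/1.03·[0.4500·0.3125 + 0.5500·25.8125] = 13.9199; exercise value = 16.2500 > continuation, so V_d = 16.2500 (exercise)
Node 0 (S = 75): continuation = 1/1.03·[0.4500·0.1669 + 0.5500·16.2500] = 8.7501; exercise value = 5.0000 ≤ continuation, so V_0 = 8.7501

8.75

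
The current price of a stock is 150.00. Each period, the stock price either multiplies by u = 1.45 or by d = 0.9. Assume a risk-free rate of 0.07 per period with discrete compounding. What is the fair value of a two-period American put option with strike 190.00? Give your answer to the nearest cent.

Risk-neutral probability p = (1 + 0.07 − 0.9)/(1.45 − 0.9) = 0.1700/0.5500 = 0.3091
Terminal stock prices: S_uu = 315.4, S_ud = 195.8, S_dd = 121.5
Terminal payoffs (K − S): max(-125.4, 0) = 0, max(-5.75, 0) = 0, max(68.5, 0) = 68.5
Node u (S = 217.5): continuation = 1/1.07·[0.3091·0.0000 + 0.6909·0.0000] = 0.0000; exercise value = 0.0000 ≤ continuation, so V_u = 0.0000
Node d (S = 135): continuation = 1/1.07·[0.3091·0.0000 + 0.6909·68.5000] = 44.2311; exercise value = 55.0000 > continuation, so V_d = 55.0000 (exercise)
Node 0 (S = 150): continuation = 1/1.07·[0.3091·0.0000 + 0.6909·55.0000] = 35.5140; exercise value = 40.0000 > continuation, so V_0 = 40.0000 (exercise)

40.00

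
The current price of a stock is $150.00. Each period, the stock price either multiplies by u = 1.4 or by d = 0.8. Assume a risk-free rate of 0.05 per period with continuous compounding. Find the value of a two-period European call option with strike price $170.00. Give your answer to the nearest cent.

Risk-neutral probability p = (e^0.05 − 0.8)/(1.4 − 0.8) = 0.2513/0.6000 = 0.4188
Terminal stock prices: S_uu = 294, S_ud = 168, S_dd = 96
Terminal payoffs (S − K): max(124, 0) = 124, max(-2, 0) = 0, max(-74, 0) = 0
Node u (S = 210): V_u = e^(−0.05)·[0.4188·124.0000 + 0.5812·0.0000] = 49.3967
Node d (S = 120): V_d = e^(−0.05)·[0.4188·0.0000 + 0.5812·0.0000] = 0.0000
Node 0 (S = 150): V_0 = e^(−0.05)·[0.4188·49.3967 + 0.5812·0.0000] = 19.6777

$19.68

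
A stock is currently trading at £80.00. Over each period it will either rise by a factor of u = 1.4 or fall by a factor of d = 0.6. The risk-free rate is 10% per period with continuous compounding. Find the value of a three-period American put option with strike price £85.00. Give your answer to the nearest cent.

£15.73

Risk-neutral probability p = (e^0.1 − 0.6)/(1.4 − 0.6) = 0.5052/0.8000 = 0.6315
Terminal stock prices: S_uuu = 219.5, S_uud = 94.08, S_udd = 40.32, S_ddd = 17.28
Terminal payoffs (K − S): max(-134.5, 0) = 0, max(-9.08, 0) = 0, max(44.68, 0) = 44.68, max(67.72, 0) = 67.72
Node uu (S = 156.8): continuation = e^(−0.1)·[0.6315·0.0000 + 0.3685·0.0000] = 0.0000; exercise value = 0.0000 ≤ continuation, so V_uu = 0.0000
Node ud (S = 67.2): continuation = e^(−0.1)·[0.6315·0.0000 + 0.3685·44.6800] = 14.8992; exercise value = 17.8000 > continuation, so V_ud = 17.8000 (exercise)
Node dd (S = 28.8): continuation = e^(−0.1)·[0.6315·44.6800 + 0.3685·67.7200] = 48.1112; exercise value = 56.2000 > continuation, so V_dd = 56.2000 (exercise)
Node u (S = 112): continuation = e^(−0.1)·[0.6315·0.0000 + 0.3685·17.8000] = 5.9357; exercise value = 0.0000 ≤ continuation, so V_u = 5.9357
Node d (S = 48): continuation = e^(−0.1)·[0.6315·17.8000 + 0.3685·56.2000] = 28.9112; exercise value = 37.0000 > continuation, so V_d = 37.0000 (exercise)
Node 0 (S = 80): continuation = e^(−0.1)·[0.6315·5.9357 + 0.3685·37.0000] = 15.7297; exercise value = 5.0000 ≤ continuation, so V_0 = 15.7297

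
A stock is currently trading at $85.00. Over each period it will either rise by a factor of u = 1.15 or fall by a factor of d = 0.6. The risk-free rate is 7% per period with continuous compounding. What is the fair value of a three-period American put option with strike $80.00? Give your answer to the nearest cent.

$7.11

Risk-neutral probability p = (e^0.07 − 0.6)/(1.15 − 0.6) = 0.4725/0.5500 = 0.8591
Terminal stock prices: S_uuu = 129.3, S_uud = 67.45, S_udd = 35.19, S_ddd = 18.36
Terminal payoffs (K − S): max(-49.27, 0) = 0, max(12.55, 0) = 12.55, max(44.81, 0) = 44.81, max(61.64, 0) = 61.64
Node uu (S = 112.4): continuation = e^(−0.07)·[0.8591·0.0000 + 0.1409·12.5525] = 1.6490; exercise value = 0.0000 ≤ continuation, so V_uu = 1.6490
Node ud (S = 58.65): continuation = e^(−0.07)·[0.8591·12.5525 + 0.1409·44.8100] = 15.9415; exercise value = 21.3500 > continuation, so V_ud = 21.3500 (exercise)
Node dd (S = 30.6): continuation = e^(−0.07)·[0.8591·44.8100 + 0.1409·61.6400] = 43.9915; exercise value = 49.4000 > continuation, so V_dd = 49.4000 (exercise)
Node u (S = 97.75): continuation = e^(−0.07)·[0.8591·1.6490 + 0.1409·21.3500] = 4.1256; exercise value = 0.0000 ≤ continuation, so V_u = 4.1256
Node d (S = 51): continuation = e^(−0.07)·[0.8591·21.3500 + 0.1409·49.4000] = 23.5915; exercise value = 29.0000 > continuation, so V_d = 29.0000 (exercise)
Node 0 (S = 85): continuation = e^(−0.07)·[0.8591·4.1256 + 0.1409·29.0000] = 7.1144; exercise value = 0.0000 ≤ continuation, so V_0 = 7.1144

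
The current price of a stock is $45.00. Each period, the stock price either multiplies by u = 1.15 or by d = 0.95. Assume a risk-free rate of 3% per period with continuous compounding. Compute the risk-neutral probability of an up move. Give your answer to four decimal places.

p = 0.4023

Risk-neutral probability p = (e^0.03 − 0.95)/(1.15 − 0.95) = 0.0805/0.2000 = 0.4023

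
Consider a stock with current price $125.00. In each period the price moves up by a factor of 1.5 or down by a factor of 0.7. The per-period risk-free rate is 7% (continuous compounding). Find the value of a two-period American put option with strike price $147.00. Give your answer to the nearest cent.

Risk-neutral probability p = (e^0.07 − 0.7)/(1.5 − 0.7) = 0.3725/0.8000 = 0.4656
Terminal stock prices: S_uu = 281.2, S_ud = 131.2, S_dd = 61.25
Terminal payoffs (K − S): max(-134.2, 0) = 0, max(15.75, 0) = 15.75, max(85.75, 0) = 85.75
Node u (S = 187.5): continuation = e^(−0.07)·[0.4656·0.0000 + 0.5344·15.7500] = 7.8473; exercise value = 0.0000 ≤ continuation, so V_u = 7.8473
Node d (S = 87.5): continuation = e^(−0.07)·[0.4656·15.7500 + 0.5344·85.7500] = 49.5619; exercise value = 59.5000 > continuation, so V_d = 59.5000 (exercise)
Node 0 (S = 125): continuation = e^(−0.07)·[0.4656·7.8473 + 0.5344·59.5000] = 33.0521; exercise value = 22.0000 ≤ continuation, so V_0 = 33.0521

$33.05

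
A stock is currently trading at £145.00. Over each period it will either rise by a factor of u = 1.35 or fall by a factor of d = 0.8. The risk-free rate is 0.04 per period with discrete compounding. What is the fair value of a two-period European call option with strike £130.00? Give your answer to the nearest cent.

£35.73

Risk-neutral probability p = (1 + 0.04 − 0.8)/(1.35 − 0.8) = 0.2400/0.5500 = 0.4364
Terminal stock prices: S_uu = 264.3, S_ud = 156.6, S_dd = 92.8
Terminal payoffs (S − K): max(134.3, 0) = 134.3, max(26.6, 0) = 26.6, max(-37.2, 0) = 0
Node u (S = 195.8): V_u = 1/1.04·[0.4364·134.2625 + 0.5636·26.6000] = 70.7500
Node d (S = 116): V_d = 1/1.04·[0.4364·26.6000 + 0.5636·0.0000] = 11.1608
Node 0 (S = 145): V_0 = 1/1.04·[0.4364·70.7500 + 0.5636·11.1608] = 35.7340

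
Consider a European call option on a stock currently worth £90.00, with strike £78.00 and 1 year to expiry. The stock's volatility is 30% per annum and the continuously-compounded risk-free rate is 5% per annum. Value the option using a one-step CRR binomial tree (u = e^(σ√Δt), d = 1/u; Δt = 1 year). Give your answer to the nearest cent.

£21.09

CRR parameters: u = e^(σ√Δt) = e^(0.3·√1) = 1.3499, d = 1/u = 0.7408
Per-period rate: rΔt = 0.05·1 = 0.05, so R = e^0.05 = 1.0513
Risk-neutral probability p = (e^0.05 − 0.7408)/(1.3499 − 0.7408) = 0.3105/0.6090 = 0.5097
Terminal stock prices: S_u = 121.5, S_d = 66.67
Terminal payoffs (S − K): max(43.49, 0) = 43.49, max(-11.33, 0) = 0
Node 0 (S = 90): V_0 = e^(−0.05)·[0.5097·43.4873 + 0.4903·0.0000] = 21.0861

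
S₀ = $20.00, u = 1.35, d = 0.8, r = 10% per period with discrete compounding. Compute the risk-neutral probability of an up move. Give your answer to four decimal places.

p = 0.5455

Risk-neutral probability p = (1 + 0.1 − 0.8)/(1.35 − 0.8) = 0.3000/0.5500 = 0.5455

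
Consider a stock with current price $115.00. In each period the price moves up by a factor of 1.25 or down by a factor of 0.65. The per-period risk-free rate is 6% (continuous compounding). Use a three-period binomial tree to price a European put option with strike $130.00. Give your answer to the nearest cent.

$19.14

Risk-neutral probability p = (e^0.06 − 0.65)/(1.25 − 0.65) = 0.4118/0.6000 = 0.6864
Terminal stock prices: S_uuu = 224.6, S_uud = 116.8, S_udd = 60.73, S_ddd = 31.58
Terminal payoffs (K − S): max(-94.61, 0) = 0, max(13.2, 0) = 13.2, max(69.27, 0) = 69.27, max(98.42, 0) = 98.42
Node uu (S = 179.7): V_uu = e^(−0.06)·[0.6864·0.0000 + 0.3136·13.2031] = 3.8994
Node ud (S = 93.44): V_ud = e^(−0.06)·[0.6864·13.2031 + 0.3136·69.2656] = 28.9919
Node dd (S = 48.59): V_dd = e^(−0.06)·[0.6864·69.2656 + 0.3136·98.4181] = 73.8419
Node u (S = 143.8): V_u = e^(−0.06)·[0.6864·3.8994 + 0.3136·28.9919] = 11.0832
Node d (S = 74.75): V_d = e^(−0.06)·[0.6864·28.9919 + 0.3136·73.8419] = 40.5497
Node 0 (S = 115): V_0 = e^(−0.06)·[0.6864·11.0832 + 0.3136·40.5497] = 19.1405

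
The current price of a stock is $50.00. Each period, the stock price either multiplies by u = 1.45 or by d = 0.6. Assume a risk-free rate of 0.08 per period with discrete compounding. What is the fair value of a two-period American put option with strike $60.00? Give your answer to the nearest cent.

$15.57

Risk-neutral probability p = (1 + 0.08 − 0.6)/(1.45 − 0.6) = 0.4800/0.8500 = 0.5647
Terminal stock prices: S_uu = 105.1, S_ud = 43.5, S_dd = 18
Terminal payoffs (K − S): max(-45.12, 0) = 0, max(16.5, 0) = 16.5, max(42, 0) = 42
Node u (S = 72.5): continuation = 1/1.08·[0.5647·0.0000 + 0.4353·16.5000] = 6.6503; exercise value = 0.0000 ≤ continuation, so V_u = 6.6503
Node d (S = 30): continuation = 1/1.08·[0.5647·16.5000 + 0.4353·42.0000] = 25.5556; exercise value = 30.0000 > continuation, so V_d = 30.0000 (exercise)
Node 0 (S = 50): continuation = 1/1.08·[0.5647·6.6503 + 0.4353·30.0000] = 15.5688; exercise value = 10.0000 ≤ continuation, so V_0 = 15.5688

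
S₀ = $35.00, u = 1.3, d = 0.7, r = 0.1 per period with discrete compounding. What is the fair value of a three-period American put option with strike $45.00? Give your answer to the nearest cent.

$10.00

Risk-neutral probability p = (1 + 0.1 − 0.7)/(1.3 − 0.7) = 0.4000/0.6000 = 0.6667
Terminal stock prices: S_uuu = 76.89, S_uud = 41.41, S_udd = 22.29, S_ddd = 12
Terminal payoffs (K − S): max(-31.89, 0) = 0, max(3.595, 0) = 3.595, max(22.71, 0) = 22.71, max(33, 0) = 33
Node uu (S = 59.15): continuation = 1/1.1·[0.6667·0.0000 + 0.3333·3.5950] = 1.0894; exercise value = 0.0000 ≤ continuation, so V_uu = 1.0894
Node ud (S = 31.85): continuation = 1/1.1·[0.6667·3.5950 + 0.3333·22.7050] = 9.0591; exercise value = 13.1500 > continuation, so V_ud = 13.1500 (exercise)
Node dd (S = 17.15): continuation = 1/1.1·[0.6667·22.7050 + 0.3333·32.9950] = 23.7591; exercise value = 27.8500 > continuation, so V_dd = 27.8500 (exercise)
Node u (S = 45.5): continuation = 1/1.1·[0.6667·1.0894 + 0.3333·13.1500] = 4.6451; exercise value = 0.0000 ≤ continuation, so V_u = 4.6451
Node d (S = 24.5): continuation = 1/1.1·[0.6667·13.1500 + 0.3333·27.8500] = 16.4091; exercise value = 20.5000 > continuation, so V_d = 20.5000 (exercise)
Node 0 (S = 35): continuation = 1/1.1·[0.6667·4.6451 + 0.3333·20.5000] = 9.0273; exercise value = 10.0000 > continuation, so V_0 = 10.0000 (exercise)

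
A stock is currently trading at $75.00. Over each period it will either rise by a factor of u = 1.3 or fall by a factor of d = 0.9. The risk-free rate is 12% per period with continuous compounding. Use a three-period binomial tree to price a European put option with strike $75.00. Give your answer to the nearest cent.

Risk-neutral probability p = (e^0.12 − 0.9)/(1.3 − 0.9) = 0.2275/0.4000 = 0.5687
Terminal stock prices: S_uuu = 164.8, S_uud = 114.1, S_udd = 78.98, S_ddd = 54.68
Terminal payoffs (K − S): max(-89.78, 0) = 0, max(-39.08, 0) = 0, max(-3.975, 0) = 0, max(20.32, 0) = 20.32
Node uu (S = 126.8): V_uu = e^(−0.12)·[0.5687·0.0000 + 0.4313·0.0000] = 0.0000
Node ud (S = 87.75): V_ud = e^(−0.12)·[0.5687·0.0000 + 0.4313·0.0000] = 0.0000
Node dd (S = 60.75): V_dd = e^(−0.12)·[0.5687·0.0000 + 0.4313·20.3250] = 7.7741
Node u (S = 97.5): V_u = e^(−0.12)·[0.5687·0.0000 + 0.4313·0.0000] = 0.0000
Node d (S = 67.5): V_d = e^(−0.12)·[0.5687·0.0000 + 0.4313·7.7741] = 2.9735
Node 0 (S = 75): V_0 = e^(−0.12)·[0.5687·0.0000 + 0.4313·2.9735] = 1.1374

$1.14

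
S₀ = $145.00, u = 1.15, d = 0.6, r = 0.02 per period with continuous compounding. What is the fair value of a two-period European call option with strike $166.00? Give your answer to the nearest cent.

Risk-neutral probability p = (e^0.02 − 0.6)/(1.15 − 0.6) = 0.4202/0.5500 = 0.7640
Terminal stock prices: S_uu = 191.8, S_ud = 100, S_dd = 52.2
Terminal payoffs (S − K): max(25.76, 0) = 25.76, max(-65.95, 0) = 0, max(-113.8, 0) = 0
Node u (S = 166.8): V_u = e^(−0.02)·[0.7640·25.7625 + 0.2360·0.0000] = 19.2929
Node d (S = 87): V_d = e^(−0.02)·[0.7640·0.0000 + 0.2360·0.0000] = 0.0000
Node 0 (S = 145): V_0 = e^(−0.02)·[0.7640·19.2929 + 0.2360·0.0000] = 14.4479

$14.45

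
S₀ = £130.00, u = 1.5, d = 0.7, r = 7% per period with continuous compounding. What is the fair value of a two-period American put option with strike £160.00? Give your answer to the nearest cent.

Risk-neutral probability p = (e^0.07 − 0.7)/(1.5 − 0.7) = 0.3725/0.8000 = 0.4656
Terminal stock prices: S_uu = 292.5, S_ud = 136.5, S_dd = 63.7
Terminal payoffs (K − S): max(-132.5, 0) = 0, max(23.5, 0) = 23.5, max(96.3, 0) = 96.3
Node u (S = 195): continuation = e^(−0.07)·[0.4656·0.0000 + 0.5344·23.5000] = 11.7086; exercise value = 0.0000 ≤ continuation, so V_u = 11.7086
Node d (S = 91): continuation = e^(−0.07)·[0.4656·23.5000 + 0.5344·96.3000] = 58.1830; exercise value = 69.0000 > continuation, so V_d = 69.0000 (exercise)
Node 0 (S = 130): continuation = e^(−0.07)·[0.4656·11.7086 + 0.5344·69.0000] = 39.4618; exercise value = 30.0000 ≤ continuation, so V_0 = 39.4618

£39.46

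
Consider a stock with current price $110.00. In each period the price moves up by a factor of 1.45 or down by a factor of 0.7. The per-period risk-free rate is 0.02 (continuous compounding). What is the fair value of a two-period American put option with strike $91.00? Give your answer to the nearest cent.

$11.71

Risk-neutral probability p = (e^0.02 − 0.7)/(1.45 − 0.7) = 0.3202/0.7500 = 0.4269
Terminal stock prices: S_uu = 231.3, S_ud = 111.6, S_dd = 53.9
Terminal payoffs (K − S): max(-140.3, 0) = 0, max(-20.65, 0) = 0, max(37.1, 0) = 37.1
Node u (S = 159.5): continuation = e^(−0.02)·[0.4269·0.0000 + 0.5731·0.0000] = 0.0000; exercise value = 0.0000 ≤ continuation, so V_u = 0.0000
Node d (S = 77): continuation = e^(−0.02)·[0.4269·0.0000 + 0.5731·37.1000] = 20.8397; exercise value = 14.0000 ≤ continuation, so V_d = 20.8397
Node 0 (S = 110): continuation = e^(−0.02)·[0.4269·0.0000 + 0.5731·20.8397] = 11.7060; exercise value = 0.0000 ≤ continuation, so V_0 = 11.7060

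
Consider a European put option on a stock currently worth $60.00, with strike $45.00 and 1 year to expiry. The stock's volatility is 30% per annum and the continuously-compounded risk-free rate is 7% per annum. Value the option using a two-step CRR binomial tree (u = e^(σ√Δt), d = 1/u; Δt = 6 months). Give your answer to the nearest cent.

$1.18

CRR parameters: u = e^(σ√Δt) = e^(0.3·√0.5) = 1.2363, d = 1/u = 0.8089
Per-period rate: rΔt = 0.07·0.5 = 0.035, so R = e^0.035 = 1.0356
Risk-neutral probability p = (e^0.035 − 0.8089)/(1.2363 − 0.8089) = 0.2268/0.4275 = 0.5305
Terminal stock prices: S_uu = 91.71, S_ud = 60, S_dd = 39.26
Terminal payoffs (K − S): max(-46.71, 0) = 0, max(-15, 0) = 0, max(5.745, 0) = 5.745
Node u (S = 74.18): V_u = e^(−0.035)·[0.5305·0.0000 + 0.4695·0.0000] = 0.0000
Node d (S = 48.53): V_d = e^(−0.035)·[0.5305·0.0000 + 0.4695·5.7449] = 2.6045
Node 0 (S = 60): V_0 = e^(−0.035)·[0.5305·0.0000 + 0.4695·2.6045] = 1.1808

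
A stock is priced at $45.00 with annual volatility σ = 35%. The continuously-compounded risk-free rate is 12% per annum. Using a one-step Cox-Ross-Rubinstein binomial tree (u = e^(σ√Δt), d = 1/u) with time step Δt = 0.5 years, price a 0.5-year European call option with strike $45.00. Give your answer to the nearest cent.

CRR parameters: u = e^(σ√Δt) = e^(0.35·√0.5) = 1.2808, d = 1/u = 0.7808
Per-period rate: rΔt = 0.12·0.5 = 0.06, so R = e^0.06 = 1.0618
Risk-neutral probability p = (e^0.06 − 0.7808)/(1.2808 − 0.7808) = 0.2811/0.5000 = 0.5621
Terminal stock prices: S_u = 57.64, S_d = 35.13
Terminal payoffs (S − K): max(12.64, 0) = 12.64, max(-9.866, 0) = 0
Node 0 (S = 45): V_0 = e^(−0.06)·[0.5621·12.6361 + 0.4379·0.0000] = 6.6892

$6.69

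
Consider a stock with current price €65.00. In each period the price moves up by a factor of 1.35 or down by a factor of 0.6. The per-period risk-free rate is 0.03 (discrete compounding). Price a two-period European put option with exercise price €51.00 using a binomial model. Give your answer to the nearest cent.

Risk-neutral probability p = (1 + 0.03 − 0.6)/(1.35 − 0.6) = 0.4300/0.7500 = 0.5733
Terminal stock prices: S_uu = 118.5, S_ud = 52.65, S_dd = 23.4
Terminal payoffs (K − S): max(-67.46, 0) = 0, max(-1.65, 0) = 0, max(27.6, 0) = 27.6
Node u (S = 87.75): V_u = 1/1.03·[0.5733·0.0000 + 0.4267·0.0000] = 0.0000
Node d (S = 39): V_d = 1/1.03·[0.5733·0.0000 + 0.4267·27.6000] = 11.4330
Node 0 (S = 65): V_0 = 1/1.03·[0.5733·0.0000 + 0.4267·11.4330] = 4.7360

€4.74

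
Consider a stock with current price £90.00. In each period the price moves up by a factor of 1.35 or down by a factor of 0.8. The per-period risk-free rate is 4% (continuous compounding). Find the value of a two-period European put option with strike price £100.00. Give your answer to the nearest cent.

Risk-neutral probability p = (e^0.04 − 0.8)/(1.35 − 0.8) = 0.2408/0.5500 = 0.4378
Terminal stock prices: S_uu = 164, S_ud = 97.2, S_dd = 57.6
Terminal payoffs (K − S): max(-64.03, 0) = 0, max(2.8, 0) = 2.8, max(42.4, 0) = 42.4
Node u (S = 121.5): V_u = e^(−0.04)·[0.4378·0.0000 + 0.5622·2.8000] = 1.5123
Node d (S = 72): V_d = e^(−0.04)·[0.4378·2.8000 + 0.5622·42.4000] = 24.0789
Node 0 (S = 90): V_0 = e^(−0.04)·[0.4378·1.5123 + 0.5622·24.0789] = 13.6417

£13.64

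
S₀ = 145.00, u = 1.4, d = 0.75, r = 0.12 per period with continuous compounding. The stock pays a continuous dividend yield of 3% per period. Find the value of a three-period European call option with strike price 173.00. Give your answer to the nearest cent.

34.38

Per-period risk-free factor R = e^0.12 = 1.1275; dividend-adjusted growth = e^(0.12−0.03) = 1.0942.
Risk-neutral probability p = (1.0942 − 0.75)/(1.4 − 0.75) = 0.3442/0.6500 = 0.5295
Terminal stock prices: S_uuu = 397.9, S_uud = 213.1, S_udd = 114.2, S_ddd = 61.17
Terminal payoffs (S − K): max(224.9, 0) = 224.9, max(40.15, 0) = 40.15, max(-58.81, 0) = 0, max(-111.8, 0) = 0
Node uu (S = 284.2): V_uu = e^(−0.12)·[0.5295·224.8800 + 0.4705·40.1500] = 122.3634
Node ud (S = 152.2): V_ud = e^(−0.12)·[0.5295·40.1500 + 0.4705·0.0000] = 18.8554
Node dd (S = 81.56): V_dd = e^(−0.12)·[0.5295·0.0000 + 0.4705·0.0000] = 0.0000
Node u (S = 203): V_u = e^(−0.12)·[0.5295·122.3634 + 0.4705·18.8554] = 65.3330
Node d (S = 108.8): V_d = e^(−0.12)·[0.5295·18.8554 + 0.4705·0.0000] = 8.8549
Node 0 (S = 145): V_0 = e^(−0.12)·[0.5295·65.3330 + 0.4705·8.8549] = 34.3770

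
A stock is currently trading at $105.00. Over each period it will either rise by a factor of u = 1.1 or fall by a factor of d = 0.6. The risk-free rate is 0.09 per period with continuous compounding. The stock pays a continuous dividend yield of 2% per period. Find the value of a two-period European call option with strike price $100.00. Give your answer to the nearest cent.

$20.18

Per-period risk-free factor R = e^0.09 = 1.0942; dividend-adjusted growth = e^(0.09−0.02) = 1.0725.
Risk-neutral probability p = (1.0725 − 0.6)/(1.1 − 0.6) = 0.4725/0.5000 = 0.9450
Terminal stock prices: S_uu = 127.1, S_ud = 69.3, S_dd = 37.8
Terminal payoffs (S − K): max(27.05, 0) = 27.05, max(-30.7, 0) = 0, max(-62.2, 0) = 0
Node u (S = 115.5): V_u = e^(−0.09)·[0.9450·27.0500 + 0.0550·0.0000] = 23.3625
Node d (S = 63): V_d = e^(−0.09)·[0.9450·0.0000 + 0.0550·0.0000] = 0.0000
Node 0 (S = 105): V_0 = e^(−0.09)·[0.9450·23.3625 + 0.0550·0.0000] = 20.1778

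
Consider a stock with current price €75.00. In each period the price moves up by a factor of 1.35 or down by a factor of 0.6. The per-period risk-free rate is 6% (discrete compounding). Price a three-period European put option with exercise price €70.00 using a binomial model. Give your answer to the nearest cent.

€10.36

Risk-neutral probability p = (1 + 0.06 − 0.6)/(1.35 − 0.6) = 0.4600/0.7500 = 0.6133
Terminal stock prices: S_uuu = 184.5, S_uud = 82.01, S_udd = 36.45, S_ddd = 16.2
Terminal payoffs (K − S): max(-114.5, 0) = 0, max(-12.01, 0) = 0, max(33.55, 0) = 33.55, max(53.8, 0) = 53.8
Node uu (S = 136.7): V_uu = 1/1.06·[0.6133·0.0000 + 0.3867·0.0000] = 0.0000
Node ud (S = 60.75): V_ud = 1/1.06·[0.6133·0.0000 + 0.3867·33.5500] = 12.2384
Node dd (S = 27): V_dd = 1/1.06·[0.6133·33.5500 + 0.3867·53.8000] = 39.0377
Node u (S = 101.2): V_u = 1/1.06·[0.6133·0.0000 + 0.3867·12.2384] = 4.4643
Node d (S = 45): V_d = 1/1.06·[0.6133·12.2384 + 0.3867·39.0377] = 21.3215
Node 0 (S = 75): V_0 = 1/1.06·[0.6133·4.4643 + 0.3867·21.3215] = 10.3608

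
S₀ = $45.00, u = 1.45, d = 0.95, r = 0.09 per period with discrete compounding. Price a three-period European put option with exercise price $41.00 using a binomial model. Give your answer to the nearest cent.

Risk-neutral probability p = (1 + 0.09 − 0.95)/(1.45 − 0.95) = 0.1400/0.5000 = 0.2800
Terminal stock prices: S_uuu = 137.2, S_uud = 89.88, S_udd = 58.89, S_ddd = 38.58
Terminal payoffs (K − S): max(-96.19, 0) = 0, max(-48.88, 0) = 0, max(-17.89, 0) = 0, max(2.418, 0) = 2.418
Node uu (S = 94.61): V_uu = 1/1.09·[0.2800·0.0000 + 0.7200·0.0000] = 0.0000
Node ud (S = 61.99): V_ud = 1/1.09·[0.2800·0.0000 + 0.7200·0.0000] = 0.0000
Node dd (S = 40.61): V_dd = 1/1.09·[0.2800·0.0000 + 0.7200·2.4181] = 1.5973
Node u (S = 65.25): V_u = 1/1.09·[0.2800·0.0000 + 0.7200·0.0000] = 0.0000
Node d (S = 42.75): V_d = 1/1.09·[0.2800·0.0000 + 0.7200·1.5973] = 1.0551
Node 0 (S = 45): V_0 = 1/1.09·[0.2800·0.0000 + 0.7200·1.0551] = 0.6969

$0.70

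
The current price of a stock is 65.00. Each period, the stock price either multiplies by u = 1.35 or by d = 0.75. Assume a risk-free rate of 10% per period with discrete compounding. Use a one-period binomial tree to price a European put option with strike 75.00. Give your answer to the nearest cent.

9.94

Risk-neutral probability p = (1 + 0.1 − 0.75)/(1.35 − 0.75) = 0.3500/0.6000 = 0.5833
Terminal stock prices: S_u = 87.75, S_d = 48.75
Terminal payoffs (K − S): max(-12.75, 0) = 0, max(26.25, 0) = 26.25
Node 0 (S = 65): V_0 = 1/1.1·[0.5833·0.0000 + 0.4167·26.2500] = 9.9432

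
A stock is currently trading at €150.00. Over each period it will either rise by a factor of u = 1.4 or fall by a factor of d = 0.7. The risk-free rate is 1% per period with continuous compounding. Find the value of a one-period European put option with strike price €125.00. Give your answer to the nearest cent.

€11.03

Risk-neutral probability p = (e^0.01 − 0.7)/(1.4 − 0.7) = 0.3101/0.7000 = 0.4429
Terminal stock prices: S_u = 210, S_d = 105
Terminal payoffs (K − S): max(-85, 0) = 0, max(20, 0) = 20
Node 0 (S = 150): V_0 = e^(−0.01)·[0.4429·0.0000 + 0.5571·20.0000] = 11.0306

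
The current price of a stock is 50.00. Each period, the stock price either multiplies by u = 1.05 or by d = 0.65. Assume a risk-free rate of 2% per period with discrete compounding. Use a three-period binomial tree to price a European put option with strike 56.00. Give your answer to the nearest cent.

Risk-neutral probability p = (1 + 0.02 − 0.65)/(1.05 − 0.65) = 0.3700/0.4000 = 0.9250
Terminal stock prices: S_uuu = 57.88, S_uud = 35.83, S_udd = 22.18, S_ddd = 13.73
Terminal payoffs (K − S): max(-1.881, 0) = 0, max(20.17, 0) = 20.17, max(33.82, 0) = 33.82, max(42.27, 0) = 42.27
Node uu (S = 55.12): V_uu = 1/1.02·[0.9250·0.0000 + 0.0750·20.1687] = 1.4830
Node ud (S = 34.12): V_ud = 1/1.02·[0.9250·20.1687 + 0.0750·33.8187] = 20.7770
Node dd (S = 21.13): V_dd = 1/1.02·[0.9250·33.8187 + 0.0750·42.2687] = 33.7770
Node u (S = 52.5): V_u = 1/1.02·[0.9250·1.4830 + 0.0750·20.7770] = 2.8726
Node d (S = 32.5): V_d = 1/1.02·[0.9250·20.7770 + 0.0750·33.7770] = 21.3255
Node 0 (S = 50): V_0 = 1/1.02·[0.9250·2.8726 + 0.0750·21.3255] = 4.1731

4.17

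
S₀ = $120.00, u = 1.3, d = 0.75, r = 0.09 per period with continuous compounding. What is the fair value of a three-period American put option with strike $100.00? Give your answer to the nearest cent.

Risk-neutral probability p = (e^0.09 − 0.75)/(1.3 − 0.75) = 0.3442/0.5500 = 0.6258
Terminal stock prices: S_uuu = 263.6, S_uud = 152.1, S_udd = 87.75, S_ddd = 50.62
Terminal payoffs (K − S): max(-163.6, 0) = 0, max(-52.1, 0) = 0, max(12.25, 0) = 12.25, max(49.38, 0) = 49.38
Node uu (S = 202.8): continuation = e^(−0.09)·[0.6258·0.0000 + 0.3742·0.0000] = 0.0000; exercise value = 0.0000 ≤ continuation, so V_uu = 0.0000
Node ud (S = 117): continuation = e^(−0.09)·[0.6258·0.0000 + 0.3742·12.2500] = 4.1897; exercise value = 0.0000 ≤ continuation, so V_ud = 4.1897
Node dd (S = 67.5): continuation = e^(−0.09)·[0.6258·12.2500 + 0.3742·49.3750] = 23.8931; exercise value = 32.5000 > continuation, so V_dd = 32.5000 (exercise)
Node u (S = 156): continuation = e^(−0.09)·[0.6258·0.0000 + 0.3742·4.1897] = 1.4330; exercise value = 0.0000 ≤ continuation, so V_u = 1.4330
Node d (S = 90): continuation = e^(−0.09)·[0.6258·4.1897 + 0.3742·32.5000] = 13.5118; exercise value = 10.0000 ≤ continuation, so V_d = 13.5118
Node 0 (S = 120): continuation = e^(−0.09)·[0.6258·1.4330 + 0.3742·13.5118] = 5.4408; exercise value = 0.0000 ≤ continuation, so V_0 = 5.4408

$5.44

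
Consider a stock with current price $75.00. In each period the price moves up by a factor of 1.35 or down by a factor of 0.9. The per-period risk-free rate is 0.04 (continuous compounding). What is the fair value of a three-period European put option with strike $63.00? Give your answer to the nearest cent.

$2.39

Risk-neutral probability p = (e^0.04 − 0.9)/(1.35 − 0.9) = 0.1408/0.4500 = 0.3129
Terminal stock prices: S_uuu = 184.5, S_uud = 123, S_udd = 82.01, S_ddd = 54.68
Terminal payoffs (K − S): max(-121.5, 0) = 0, max(-60.02, 0) = 0, max(-19.01, 0) = 0, max(8.325, 0) = 8.325
Node uu (S = 136.7): V_uu = e^(−0.04)·[0.3129·0.0000 + 0.6871·0.0000] = 0.0000
Node ud (S = 91.12): V_ud = e^(−0.04)·[0.3129·0.0000 + 0.6871·0.0000] = 0.0000
Node dd (S = 60.75): V_dd = e^(−0.04)·[0.3129·0.0000 + 0.6871·8.3250] = 5.4957
Node u (S = 101.2): V_u = e^(−0.04)·[0.3129·0.0000 + 0.6871·0.0000] = 0.0000
Node d (S = 67.5): V_d = e^(−0.04)·[0.3129·0.0000 + 0.6871·5.4957] = 3.6280
Node 0 (S = 75): V_0 = e^(−0.04)·[0.3129·0.0000 + 0.6871·3.6280] = 2.3950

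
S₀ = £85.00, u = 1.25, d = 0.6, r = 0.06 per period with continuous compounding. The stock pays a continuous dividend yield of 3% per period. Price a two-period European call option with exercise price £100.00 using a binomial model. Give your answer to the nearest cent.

Per-period risk-free factor R = e^0.06 = 1.0618; dividend-adjusted growth = e^(0.06−0.03) = 1.0305.
Risk-neutral probability p = (1.0305 − 0.6)/(1.25 − 0.6) = 0.4305/0.6500 = 0.6622
Terminal stock prices: S_uu = 132.8, S_ud = 63.75, S_dd = 30.6
Terminal payoffs (S − K): max(32.81, 0) = 32.81, max(-36.25, 0) = 0, max(-69.4, 0) = 0
Node u (S = 106.2): V_u = e^(−0.06)·[0.6622·32.8125 + 0.3378·0.0000] = 20.4642
Node d (S = 51): V_d = e^(−0.06)·[0.6622·0.0000 + 0.3378·0.0000] = 0.0000
Node 0 (S = 85): V_0 = e^(−0.06)·[0.6622·20.4642 + 0.3378·0.0000] = 12.7630

£12.76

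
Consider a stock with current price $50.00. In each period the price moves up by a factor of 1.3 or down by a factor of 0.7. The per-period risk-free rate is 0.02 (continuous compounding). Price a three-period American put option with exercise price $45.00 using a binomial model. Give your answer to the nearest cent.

Risk-neutral probability p = (e^0.02 − 0.7)/(1.3 − 0.7) = 0.3202/0.6000 = 0.5337
Terminal stock prices: S_uuu = 109.9, S_uud = 59.15, S_udd = 31.85, S_ddd = 17.15
Terminal payoffs (K − S): max(-64.85, 0) = 0, max(-14.15, 0) = 0, max(13.15, 0) = 13.15, max(27.85, 0) = 27.85
Node uu (S = 84.5): continuation = e^(−0.02)·[0.5337·0.0000 + 0.4663·0.0000] = 0.0000; exercise value = 0.0000 ≤ continuation, so V_uu = 0.0000
Node ud (S = 45.5): continuation = e^(−0.02)·[0.5337·0.0000 + 0.4663·13.1500] = 6.0108; exercise value = 0.0000 ≤ continuation, so V_ud = 6.0108
Node dd (S = 24.5): continuation = e^(−0.02)·[0.5337·13.1500 + 0.4663·27.8500] = 19.6089; exercise value = 20.5000 > continuation, so V_dd = 20.5000 (exercise)
Node u (S = 65): continuation = e^(−0.02)·[0.5337·0.0000 + 0.4663·6.0108] = 2.7475; exercise value = 0.0000 ≤ continuation, so V_u = 2.7475
Node d (S = 35): continuation = e^(−0.02)·[0.5337·6.0108 + 0.4663·20.5000] = 12.5148; exercise value = 10.0000 ≤ continuation, so V_d = 12.5148
Node 0 (S = 50): continuation = e^(−0.02)·[0.5337·2.7475 + 0.4663·12.5148] = 7.1577; exercise value = 0.0000 ≤ continuation, so V_0 = 7.1577

$7.16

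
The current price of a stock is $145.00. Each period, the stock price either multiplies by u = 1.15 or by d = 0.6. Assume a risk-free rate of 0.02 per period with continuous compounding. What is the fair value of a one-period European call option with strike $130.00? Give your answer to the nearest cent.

Risk-neutral probability p = (e^0.02 − 0.6)/(1.15 − 0.6) = 0.4202/0.5500 = 0.7640
Terminal stock prices: S_u = 166.8, S_d = 87
Terminal payoffs (S − K): max(36.75, 0) = 36.75, max(-43, 0) = 0
Node 0 (S = 145): V_0 = e^(−0.02)·[0.7640·36.7500 + 0.2360·0.0000] = 27.5211

$27.52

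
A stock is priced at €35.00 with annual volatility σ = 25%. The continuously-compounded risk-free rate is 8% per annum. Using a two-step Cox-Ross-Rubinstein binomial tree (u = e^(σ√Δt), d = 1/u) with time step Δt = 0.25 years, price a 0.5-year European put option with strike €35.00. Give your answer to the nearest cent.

CRR parameters: u = e^(σ√Δt) = e^(0.25·√0.25) = 1.1331, d = 1/u = 0.8825
Per-period rate: rΔt = 0.08·0.25 = 0.02, so R = e^0.02 = 1.0202
Risk-neutral probability p = (e^0.02 − 0.8825)/(1.1331 − 0.8825) = 0.1377/0.2507 = 0.5494
Terminal stock prices: S_uu = 44.94, S_ud = 35, S_dd = 27.26
Terminal payoffs (K − S): max(-9.941, 0) = 0, max(0, 0) = 0, max(7.742, 0) = 7.742
Node u (S = 39.66): V_u = e^(−0.02)·[0.5494·0.0000 + 0.4506·0.0000] = 0.0000
Node d (S = 30.89): V_d = e^(−0.02)·[0.5494·0.0000 + 0.4506·7.7420] = 3.4196
Node 0 (S = 35): V_0 = e^(−0.02)·[0.5494·0.0000 + 0.4506·3.4196] = 1.5104

€1.51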